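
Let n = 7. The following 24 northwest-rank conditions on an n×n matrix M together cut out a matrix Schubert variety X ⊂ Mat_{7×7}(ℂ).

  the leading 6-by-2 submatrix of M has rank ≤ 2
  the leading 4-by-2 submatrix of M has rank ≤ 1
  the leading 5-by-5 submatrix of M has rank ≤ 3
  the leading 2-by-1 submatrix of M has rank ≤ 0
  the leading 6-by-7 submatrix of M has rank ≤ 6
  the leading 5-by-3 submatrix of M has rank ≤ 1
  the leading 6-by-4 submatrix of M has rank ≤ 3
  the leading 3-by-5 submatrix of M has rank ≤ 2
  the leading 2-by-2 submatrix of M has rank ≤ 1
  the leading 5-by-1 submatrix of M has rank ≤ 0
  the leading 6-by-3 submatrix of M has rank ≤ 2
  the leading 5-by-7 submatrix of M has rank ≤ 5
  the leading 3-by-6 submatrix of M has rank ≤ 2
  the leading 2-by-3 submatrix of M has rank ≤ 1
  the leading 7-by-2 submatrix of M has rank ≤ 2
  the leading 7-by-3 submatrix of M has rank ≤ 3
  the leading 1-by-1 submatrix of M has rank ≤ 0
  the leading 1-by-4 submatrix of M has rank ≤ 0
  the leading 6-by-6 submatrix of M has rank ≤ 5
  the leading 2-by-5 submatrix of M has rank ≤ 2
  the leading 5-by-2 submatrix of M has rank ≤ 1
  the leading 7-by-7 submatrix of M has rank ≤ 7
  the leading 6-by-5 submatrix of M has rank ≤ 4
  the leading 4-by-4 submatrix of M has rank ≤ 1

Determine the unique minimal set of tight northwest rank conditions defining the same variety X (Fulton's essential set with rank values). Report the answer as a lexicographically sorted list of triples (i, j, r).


Rank table r_w(7×7) implied by the 24 constraints:

  0  0  0  0  1  1  1
  0  1  1  1  2  2  2
  0  1  1  1  2  2  3
  0  1  1  1  2  3  4
  0  1  1  2  3  4  5
  1  2  2  3  4  5  6
  1  2  3  4  5  6  7

the unique w with this rank table is (5, 2, 7, 6, 4, 1, 3).

|D(w)|=14, |Ess(w)|=5:

[(1, 4, 0), (3, 6, 2), (4, 4, 1), (5, 1, 0), (5, 3, 1)]


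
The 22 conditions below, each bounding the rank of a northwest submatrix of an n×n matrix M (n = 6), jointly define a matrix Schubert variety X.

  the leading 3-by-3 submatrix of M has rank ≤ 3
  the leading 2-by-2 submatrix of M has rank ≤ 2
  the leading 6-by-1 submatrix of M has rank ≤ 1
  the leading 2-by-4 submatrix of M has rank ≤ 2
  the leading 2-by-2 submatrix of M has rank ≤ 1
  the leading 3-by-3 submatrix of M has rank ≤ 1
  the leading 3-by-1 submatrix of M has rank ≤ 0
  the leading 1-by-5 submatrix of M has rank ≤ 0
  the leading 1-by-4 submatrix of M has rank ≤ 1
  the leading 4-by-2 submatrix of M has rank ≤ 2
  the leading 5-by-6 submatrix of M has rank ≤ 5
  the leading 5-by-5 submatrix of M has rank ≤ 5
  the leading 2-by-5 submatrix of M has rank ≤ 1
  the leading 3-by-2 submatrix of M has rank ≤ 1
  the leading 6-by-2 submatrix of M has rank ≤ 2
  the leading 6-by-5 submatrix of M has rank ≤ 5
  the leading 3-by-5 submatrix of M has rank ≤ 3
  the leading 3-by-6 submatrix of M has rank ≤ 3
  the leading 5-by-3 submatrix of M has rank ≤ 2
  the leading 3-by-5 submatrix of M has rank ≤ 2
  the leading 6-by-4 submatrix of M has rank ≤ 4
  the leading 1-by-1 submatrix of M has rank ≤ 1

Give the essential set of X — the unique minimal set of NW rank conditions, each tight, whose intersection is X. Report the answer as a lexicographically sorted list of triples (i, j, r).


Recovering R(i,j) via the rank-extension bound from the 22 conditions:

  0, 0, 0, 0, 0, 1
  0, 1, 1, 1, 1, 2
  0, 1, 1, 2, 2, 3
  1, 2, 2, 3, 3, 4
  1, 2, 2, 3, 4, 5
  1, 2, 3, 4, 5, 6

the unique w with this rank table is (6, 2, 4, 1, 5, 3).

Rothe diagram D(w) (9 cells), 4 SE-corners (essential conditions):

[(1, 5, 0), (3, 1, 0), (3, 3, 1), (5, 3, 2)]


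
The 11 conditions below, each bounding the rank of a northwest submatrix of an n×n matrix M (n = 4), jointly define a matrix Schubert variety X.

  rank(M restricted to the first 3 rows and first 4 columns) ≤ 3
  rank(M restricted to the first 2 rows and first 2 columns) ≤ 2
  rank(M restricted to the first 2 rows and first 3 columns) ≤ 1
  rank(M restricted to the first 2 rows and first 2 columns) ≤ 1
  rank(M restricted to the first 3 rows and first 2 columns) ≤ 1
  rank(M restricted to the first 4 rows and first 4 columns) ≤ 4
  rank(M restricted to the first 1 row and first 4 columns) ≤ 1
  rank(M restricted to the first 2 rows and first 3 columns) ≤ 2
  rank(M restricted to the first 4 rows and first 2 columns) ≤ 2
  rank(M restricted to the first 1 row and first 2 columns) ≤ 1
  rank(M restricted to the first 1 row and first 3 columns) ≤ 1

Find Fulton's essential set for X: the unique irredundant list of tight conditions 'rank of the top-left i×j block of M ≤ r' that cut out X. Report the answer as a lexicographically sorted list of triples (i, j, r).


Recovering R(i,j) via the rank-extension bound from the 11 conditions:

  row 1: 1, 1, 1, 1
  row 2: 1, 1, 1, 2
  row 3: 1, 1, 2, 3
  row 4: 1, 2, 3, 4

second differences of R give the permutation w = (1, 4, 3, 2).

2 SE-corners of the 3-cell Rothe diagram give Ess(w):

[(2, 3, 1), (3, 2, 1)]


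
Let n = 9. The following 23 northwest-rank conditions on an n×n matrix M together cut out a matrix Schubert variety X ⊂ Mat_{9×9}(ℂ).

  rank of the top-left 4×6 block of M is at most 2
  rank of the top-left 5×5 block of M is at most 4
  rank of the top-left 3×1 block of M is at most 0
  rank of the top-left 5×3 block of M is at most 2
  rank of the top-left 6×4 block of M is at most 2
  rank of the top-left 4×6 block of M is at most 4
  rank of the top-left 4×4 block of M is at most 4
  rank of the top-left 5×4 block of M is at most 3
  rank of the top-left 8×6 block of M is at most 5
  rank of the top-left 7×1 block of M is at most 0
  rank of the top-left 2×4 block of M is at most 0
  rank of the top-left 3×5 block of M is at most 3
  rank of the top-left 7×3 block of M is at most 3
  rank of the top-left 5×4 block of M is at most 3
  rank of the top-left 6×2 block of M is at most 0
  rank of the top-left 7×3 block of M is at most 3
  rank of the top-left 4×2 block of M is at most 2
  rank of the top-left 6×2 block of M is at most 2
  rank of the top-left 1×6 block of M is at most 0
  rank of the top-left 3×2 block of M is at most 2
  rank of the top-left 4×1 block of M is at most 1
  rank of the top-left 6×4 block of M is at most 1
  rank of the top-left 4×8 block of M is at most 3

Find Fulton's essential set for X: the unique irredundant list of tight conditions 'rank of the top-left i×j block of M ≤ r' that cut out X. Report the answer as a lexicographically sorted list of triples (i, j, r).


Reconstructing r_w from the 23 given conditions:

  0 0 0 0 0 0 1 1 1
  0 0 0 0 1 1 2 2 2
  0 0 1 1 2 2 3 3 3
  0 0 1 1 2 2 3 3 4
  0 0 1 1 2 3 4 4 5
  0 0 1 1 2 3 4 5 6
  0 1 2 2 3 4 5 6 7
  1 2 3 3 4 5 6 7 8
  1 2 3 4 5 6 7 8 9

second differences of R give the permutation w = (7, 5, 3, 9, 6, 8, 2, 1, 4).

D(w) has 24 cells with 7 SE-corners; essential set:

[(1, 6, 0), (2, 4, 0), (4, 6, 2), (4, 8, 3), (6, 2, 0), (6, 4, 1), (7, 1, 0)]


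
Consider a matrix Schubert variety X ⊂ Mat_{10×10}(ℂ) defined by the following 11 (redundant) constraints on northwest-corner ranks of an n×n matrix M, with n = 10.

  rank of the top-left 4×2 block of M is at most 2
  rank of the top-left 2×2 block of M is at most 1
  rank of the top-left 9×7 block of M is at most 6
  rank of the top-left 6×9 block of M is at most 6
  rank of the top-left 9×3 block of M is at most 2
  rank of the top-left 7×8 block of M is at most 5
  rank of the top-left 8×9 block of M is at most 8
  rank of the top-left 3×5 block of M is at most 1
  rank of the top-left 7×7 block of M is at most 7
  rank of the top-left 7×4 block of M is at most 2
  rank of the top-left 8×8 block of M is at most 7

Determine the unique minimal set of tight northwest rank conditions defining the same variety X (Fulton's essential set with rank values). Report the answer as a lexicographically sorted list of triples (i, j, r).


Recovering R(i,j) via the rank-extension bound from the 11 conditions:

  i=1: 1 1 1 1 1 1 1 1 1 1
  i=2: 1 1 1 1 1 2 2 2 2 2
  i=3: 1 1 1 1 1 2 3 3 3 3
  i=4: 1 2 2 2 2 3 4 4 4 4
  i=5: 1 2 2 2 3 4 5 5 5 5
  i=6: 1 2 2 2 3 4 5 5 6 6
  i=7: 1 2 2 2 3 4 5 5 6 7
  i=8: 1 2 2 3 4 5 6 6 7 8
  i=9: 1 2 2 3 4 5 6 7 8 9
  i=10: 1 2 3 4 5 6 7 8 9 10

second differences of R give the permutation w = (1, 6, 7, 2, 5, 9, 10, 4, 8, 3).

|D(w)|=18, |Ess(w)|=4:

[(3, 5, 1), (7, 4, 2), (7, 8, 5), (9, 3, 2)]


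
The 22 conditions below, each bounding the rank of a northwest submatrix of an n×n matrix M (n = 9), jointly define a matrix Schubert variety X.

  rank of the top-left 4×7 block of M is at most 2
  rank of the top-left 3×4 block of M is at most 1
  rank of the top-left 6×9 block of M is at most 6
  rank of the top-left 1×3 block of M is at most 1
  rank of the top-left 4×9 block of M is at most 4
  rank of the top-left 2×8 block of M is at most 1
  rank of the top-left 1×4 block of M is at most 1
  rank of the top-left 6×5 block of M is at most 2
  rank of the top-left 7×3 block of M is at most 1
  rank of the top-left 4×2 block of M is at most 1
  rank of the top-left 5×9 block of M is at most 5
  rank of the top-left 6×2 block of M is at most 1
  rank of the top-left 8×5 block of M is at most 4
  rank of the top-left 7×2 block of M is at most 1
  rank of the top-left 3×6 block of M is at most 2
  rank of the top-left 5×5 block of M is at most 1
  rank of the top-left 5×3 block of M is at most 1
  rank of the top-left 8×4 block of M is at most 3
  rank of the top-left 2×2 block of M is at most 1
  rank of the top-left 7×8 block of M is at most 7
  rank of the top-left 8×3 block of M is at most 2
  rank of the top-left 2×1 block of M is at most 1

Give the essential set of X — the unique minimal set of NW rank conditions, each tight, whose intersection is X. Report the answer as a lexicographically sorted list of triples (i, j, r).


Reconstructing r_w from the 22 given conditions:

  1, 1, 1, 1, 1, 1, 1, 1, 1
  1, 1, 1, 1, 1, 1, 1, 1, 2
  1, 1, 1, 1, 1, 2, 2, 2, 3
  1, 1, 1, 1, 1, 2, 2, 3, 4
  1, 1, 1, 1, 1, 2, 3, 4, 5
  1, 1, 1, 2, 2, 3, 4, 5, 6
  1, 1, 1, 2, 3, 4, 5, 6, 7
  1, 2, 2, 3, 4, 5, 6, 7, 8
  1, 2, 3, 4, 5, 6, 7, 8, 9

so w = (1, 9, 6, 8, 7, 4, 5, 2, 3).

D(w) has 24 cells with 4 SE-corners; essential set:

[(2, 8, 1), (4, 7, 2), (5, 5, 1), (7, 3, 1)]


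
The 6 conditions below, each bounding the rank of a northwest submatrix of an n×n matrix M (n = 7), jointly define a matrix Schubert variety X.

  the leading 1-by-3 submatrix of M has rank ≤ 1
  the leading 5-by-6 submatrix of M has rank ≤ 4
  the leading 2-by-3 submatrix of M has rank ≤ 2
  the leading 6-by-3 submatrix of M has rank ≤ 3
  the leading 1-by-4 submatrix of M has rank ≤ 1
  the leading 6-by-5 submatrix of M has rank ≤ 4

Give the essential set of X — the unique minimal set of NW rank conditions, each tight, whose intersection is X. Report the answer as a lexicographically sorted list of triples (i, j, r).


Recovering R(i,j) via the rank-extension bound from the 6 conditions:

  1, 1, 1, 1, 1, 1, 1
  1, 2, 2, 2, 2, 2, 2
  1, 2, 3, 3, 3, 3, 3
  1, 2, 3, 4, 4, 4, 4
  1, 2, 3, 4, 4, 4, 5
  1, 2, 3, 4, 4, 5, 6
  1, 2, 3, 4, 5, 6, 7

so w = (1, 2, 3, 4, 7, 6, 5).

D(w) has 3 cells with 2 SE-corners; essential set:

[(5, 6, 4), (6, 5, 4)]


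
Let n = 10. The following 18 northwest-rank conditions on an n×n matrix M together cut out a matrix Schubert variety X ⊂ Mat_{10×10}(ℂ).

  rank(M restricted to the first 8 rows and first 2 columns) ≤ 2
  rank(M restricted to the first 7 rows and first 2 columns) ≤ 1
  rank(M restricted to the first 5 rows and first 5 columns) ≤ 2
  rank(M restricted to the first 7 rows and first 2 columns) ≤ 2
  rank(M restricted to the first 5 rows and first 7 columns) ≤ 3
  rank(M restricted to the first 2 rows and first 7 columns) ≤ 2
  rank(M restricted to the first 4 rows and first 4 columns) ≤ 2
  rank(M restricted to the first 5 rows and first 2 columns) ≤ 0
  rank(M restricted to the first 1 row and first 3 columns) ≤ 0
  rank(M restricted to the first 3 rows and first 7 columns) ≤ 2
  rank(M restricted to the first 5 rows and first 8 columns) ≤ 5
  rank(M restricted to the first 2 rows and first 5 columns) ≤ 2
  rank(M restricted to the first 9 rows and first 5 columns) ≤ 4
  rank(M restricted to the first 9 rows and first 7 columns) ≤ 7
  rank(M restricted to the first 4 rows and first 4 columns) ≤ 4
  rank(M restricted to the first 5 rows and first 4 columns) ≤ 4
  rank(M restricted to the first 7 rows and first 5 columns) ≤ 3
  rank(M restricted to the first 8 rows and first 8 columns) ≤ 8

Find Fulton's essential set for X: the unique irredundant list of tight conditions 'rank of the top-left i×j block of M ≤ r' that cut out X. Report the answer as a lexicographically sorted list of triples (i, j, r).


Computing R[i][j] = min implied NW-rank bound (n=10, 18 conditions):

  R[1]: 0 0 0 1 1 1 1 1 1 1
  R[2]: 0 0 1 2 2 2 2 2 2 2
  R[3]: 0 0 1 2 2 2 2 3 3 3
  R[4]: 0 0 1 2 2 3 3 4 4 4
  R[5]: 0 0 1 2 2 3 3 4 5 5
  R[6]: 1 1 2 3 3 4 4 5 6 6
  R[7]: 1 1 2 3 3 4 5 6 7 7
  R[8]: 1 2 3 4 4 5 6 7 8 8
  R[9]: 1 2 3 4 4 5 6 7 8 9
  R[10]: 1 2 3 4 5 6 7 8 9 10

so w = (4, 3, 8, 6, 9, 1, 7, 2, 10, 5).

ℓ(w)=20; the 8 essential cells (i,j,r):

[(1, 3, 0), (3, 7, 2), (5, 2, 0), (5, 5, 2), (5, 7, 3), (7, 2, 1), (7, 5, 3), (9, 5, 4)]


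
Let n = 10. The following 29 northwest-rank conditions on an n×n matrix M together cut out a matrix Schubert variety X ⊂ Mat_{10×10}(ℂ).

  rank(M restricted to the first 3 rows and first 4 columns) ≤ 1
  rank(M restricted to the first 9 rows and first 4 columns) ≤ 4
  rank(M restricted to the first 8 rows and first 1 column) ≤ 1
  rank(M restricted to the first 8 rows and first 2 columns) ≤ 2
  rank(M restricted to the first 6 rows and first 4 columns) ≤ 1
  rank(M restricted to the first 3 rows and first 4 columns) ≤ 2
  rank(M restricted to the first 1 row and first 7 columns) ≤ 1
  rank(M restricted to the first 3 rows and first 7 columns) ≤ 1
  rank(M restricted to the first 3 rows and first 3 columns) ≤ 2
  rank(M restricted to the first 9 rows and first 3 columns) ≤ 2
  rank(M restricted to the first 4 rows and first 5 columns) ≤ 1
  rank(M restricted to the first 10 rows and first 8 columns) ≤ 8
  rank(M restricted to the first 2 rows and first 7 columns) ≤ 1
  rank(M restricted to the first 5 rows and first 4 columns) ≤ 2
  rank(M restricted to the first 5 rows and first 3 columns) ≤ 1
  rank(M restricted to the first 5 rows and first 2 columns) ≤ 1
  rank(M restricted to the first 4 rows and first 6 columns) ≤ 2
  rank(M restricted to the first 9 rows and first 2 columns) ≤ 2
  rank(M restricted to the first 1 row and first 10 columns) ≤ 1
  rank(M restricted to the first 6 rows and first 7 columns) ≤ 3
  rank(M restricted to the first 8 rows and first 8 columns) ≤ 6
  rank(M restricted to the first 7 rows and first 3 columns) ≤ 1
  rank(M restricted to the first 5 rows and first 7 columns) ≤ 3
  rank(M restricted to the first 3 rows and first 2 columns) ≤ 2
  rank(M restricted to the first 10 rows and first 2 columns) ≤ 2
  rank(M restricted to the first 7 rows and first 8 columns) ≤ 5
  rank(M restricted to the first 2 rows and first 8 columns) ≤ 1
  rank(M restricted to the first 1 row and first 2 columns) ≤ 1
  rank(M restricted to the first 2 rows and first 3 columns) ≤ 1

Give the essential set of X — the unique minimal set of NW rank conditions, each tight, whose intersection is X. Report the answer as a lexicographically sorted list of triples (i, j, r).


Recovering R(i,j) via the rank-extension bound from the 29 conditions:

  R[1]: 1 | 1 | 1 | 1 | 1 | 1 | 1 | 1 | 1 | 1
  R[2]: 1 | 1 | 1 | 1 | 1 | 1 | 1 | 1 | 2 | 2
  R[3]: 1 | 1 | 1 | 1 | 1 | 1 | 1 | 2 | 3 | 3
  R[4]: 1 | 1 | 1 | 1 | 1 | 2 | 2 | 3 | 4 | 4
  R[5]: 1 | 1 | 1 | 1 | 2 | 3 | 3 | 4 | 5 | 5
  R[6]: 1 | 1 | 1 | 1 | 2 | 3 | 3 | 4 | 5 | 6
  R[7]: 1 | 1 | 1 | 2 | 3 | 4 | 4 | 5 | 6 | 7
  R[8]: 1 | 2 | 2 | 3 | 4 | 5 | 5 | 6 | 7 | 8
  R[9]: 1 | 2 | 2 | 3 | 4 | 5 | 6 | 7 | 8 | 9
  R[10]: 1 | 2 | 3 | 4 | 5 | 6 | 7 | 8 | 9 | 10

reading off 1-entries of Δ²R: w = (1, 9, 8, 6, 5, 10, 4, 2, 7, 3).

Rothe diagram D(w) (27 cells), 7 SE-corners (essential conditions):

[(2, 8, 1), (3, 7, 1), (4, 5, 1), (6, 4, 1), (6, 7, 3), (7, 3, 1), (9, 3, 2)]


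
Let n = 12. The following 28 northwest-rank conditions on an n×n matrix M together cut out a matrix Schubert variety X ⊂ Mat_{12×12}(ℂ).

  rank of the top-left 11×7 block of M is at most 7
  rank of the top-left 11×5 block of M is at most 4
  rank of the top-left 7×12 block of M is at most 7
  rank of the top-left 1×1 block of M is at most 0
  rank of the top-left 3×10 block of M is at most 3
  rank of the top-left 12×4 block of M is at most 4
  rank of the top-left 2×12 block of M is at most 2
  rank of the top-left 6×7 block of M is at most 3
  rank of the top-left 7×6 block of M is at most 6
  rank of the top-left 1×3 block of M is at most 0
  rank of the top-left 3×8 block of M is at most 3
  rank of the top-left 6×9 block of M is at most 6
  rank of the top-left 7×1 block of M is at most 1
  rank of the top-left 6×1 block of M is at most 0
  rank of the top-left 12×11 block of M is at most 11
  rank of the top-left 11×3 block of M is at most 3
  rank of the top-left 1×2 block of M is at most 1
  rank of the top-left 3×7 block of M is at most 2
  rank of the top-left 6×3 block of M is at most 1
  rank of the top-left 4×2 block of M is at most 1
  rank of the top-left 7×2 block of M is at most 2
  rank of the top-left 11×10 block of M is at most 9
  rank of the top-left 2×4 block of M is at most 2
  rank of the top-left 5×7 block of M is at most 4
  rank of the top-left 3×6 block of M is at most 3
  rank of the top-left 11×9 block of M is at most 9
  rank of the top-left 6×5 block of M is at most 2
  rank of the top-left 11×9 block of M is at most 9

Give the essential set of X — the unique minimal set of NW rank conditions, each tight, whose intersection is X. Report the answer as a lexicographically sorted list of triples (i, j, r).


Propagating the 28 rank bounds to every northwest block:

  R[1]: 0 0 0 1 1 1 1 1 1 1 1 1
  R[2]: 0 1 1 2 2 2 2 2 2 2 2 2
  R[3]: 0 1 1 2 2 2 2 3 3 3 3 3
  R[4]: 0 1 1 2 2 3 3 4 4 4 4 4
  R[5]: 0 1 1 2 2 3 3 4 5 5 5 5
  R[6]: 0 1 1 2 2 3 3 4 5 6 6 6
  R[7]: 1 2 2 3 3 4 4 5 6 7 7 7
  R[8]: 1 2 3 4 4 5 5 6 7 8 8 8
  R[9]: 1 2 3 4 4 5 6 7 8 9 9 9
  R[10]: 1 2 3 4 4 5 6 7 8 9 10 10
  R[11]: 1 2 3 4 4 5 6 7 8 9 10 11
  R[12]: 1 2 3 4 5 6 7 8 9 10 11 12

the unique w with this rank table is (4, 2, 8, 6, 9, 10, 1, 3, 7, 11, 12, 5).

Rothe diagram D(w) (23 cells), 7 SE-corners (essential conditions):

[(1, 3, 0), (3, 7, 2), (6, 1, 0), (6, 3, 1), (6, 5, 2), (6, 7, 3), (11, 5, 4)]


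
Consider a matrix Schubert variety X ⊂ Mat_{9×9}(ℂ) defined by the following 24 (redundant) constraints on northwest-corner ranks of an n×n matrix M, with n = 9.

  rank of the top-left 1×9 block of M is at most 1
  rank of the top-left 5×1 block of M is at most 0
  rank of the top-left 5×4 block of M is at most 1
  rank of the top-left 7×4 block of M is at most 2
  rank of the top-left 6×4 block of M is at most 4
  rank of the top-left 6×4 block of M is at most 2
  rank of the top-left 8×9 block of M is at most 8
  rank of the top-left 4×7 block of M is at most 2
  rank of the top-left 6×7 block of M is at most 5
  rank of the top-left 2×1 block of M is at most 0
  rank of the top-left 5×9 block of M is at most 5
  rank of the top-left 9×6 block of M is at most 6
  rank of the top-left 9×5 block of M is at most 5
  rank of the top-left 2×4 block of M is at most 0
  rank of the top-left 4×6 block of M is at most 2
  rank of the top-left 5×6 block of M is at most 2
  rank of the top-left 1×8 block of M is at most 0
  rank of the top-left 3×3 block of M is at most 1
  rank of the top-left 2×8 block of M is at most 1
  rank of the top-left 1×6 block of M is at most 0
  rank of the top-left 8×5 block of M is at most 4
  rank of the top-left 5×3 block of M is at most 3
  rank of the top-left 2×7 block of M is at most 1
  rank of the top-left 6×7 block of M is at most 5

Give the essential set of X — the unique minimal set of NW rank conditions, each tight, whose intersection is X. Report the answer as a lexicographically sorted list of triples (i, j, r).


Computing R[i][j] = min implied NW-rank bound (n=9, 24 conditions):

  row 1: 0  0  0  0  0  0  0  0  1
  row 2: 0  0  0  0  1  1  1  1  2
  row 3: 0  1  1  1  2  2  2  2  3
  row 4: 0  1  1  1  2  2  2  3  4
  row 5: 0  1  1  1  2  2  3  4  5
  row 6: 1  2  2  2  3  3  4  5  6
  row 7: 1  2  2  2  3  4  5  6  7
  row 8: 1  2  3  3  4  5  6  7  8
  row 9: 1  2  3  4  5  6  7  8  9

the unique w with this rank table is (9, 5, 2, 8, 7, 1, 6, 3, 4).

D(w) has 24 cells with 7 SE-corners; essential set:

[(1, 8, 0), (2, 4, 0), (4, 7, 2), (5, 1, 0), (5, 4, 1), (5, 6, 2), (7, 4, 2)]


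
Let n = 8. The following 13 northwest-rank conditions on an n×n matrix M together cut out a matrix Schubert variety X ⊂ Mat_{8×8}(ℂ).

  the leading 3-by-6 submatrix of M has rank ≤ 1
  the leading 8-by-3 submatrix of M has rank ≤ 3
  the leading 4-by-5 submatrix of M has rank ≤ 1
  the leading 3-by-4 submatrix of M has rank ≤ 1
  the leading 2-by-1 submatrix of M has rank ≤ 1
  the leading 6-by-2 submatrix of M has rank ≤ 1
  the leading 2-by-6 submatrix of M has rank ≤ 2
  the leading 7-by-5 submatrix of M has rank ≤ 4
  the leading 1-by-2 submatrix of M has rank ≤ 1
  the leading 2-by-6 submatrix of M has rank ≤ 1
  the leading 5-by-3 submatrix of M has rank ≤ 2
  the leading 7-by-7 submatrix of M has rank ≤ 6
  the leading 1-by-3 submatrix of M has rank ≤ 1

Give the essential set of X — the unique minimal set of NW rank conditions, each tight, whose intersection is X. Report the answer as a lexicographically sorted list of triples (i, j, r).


Recovering R(i,j) via the rank-extension bound from the 13 conditions:

  i=1: 1  1  1  1  1  1  1  1
  i=2: 1  1  1  1  1  1  2  2
  i=3: 1  1  1  1  1  1  2  3
  i=4: 1  1  1  1  1  2  3  4
  i=5: 1  1  2  2  2  3  4  5
  i=6: 1  1  2  3  3  4  5  6
  i=7: 1  2  3  4  4  5  6  7
  i=8: 1  2  3  4  5  6  7  8

the unique w with this rank table is (1, 7, 8, 6, 3, 4, 2, 5).

D(w) has 16 cells with 3 SE-corners; essential set:

[(3, 6, 1), (4, 5, 1), (6, 2, 1)]


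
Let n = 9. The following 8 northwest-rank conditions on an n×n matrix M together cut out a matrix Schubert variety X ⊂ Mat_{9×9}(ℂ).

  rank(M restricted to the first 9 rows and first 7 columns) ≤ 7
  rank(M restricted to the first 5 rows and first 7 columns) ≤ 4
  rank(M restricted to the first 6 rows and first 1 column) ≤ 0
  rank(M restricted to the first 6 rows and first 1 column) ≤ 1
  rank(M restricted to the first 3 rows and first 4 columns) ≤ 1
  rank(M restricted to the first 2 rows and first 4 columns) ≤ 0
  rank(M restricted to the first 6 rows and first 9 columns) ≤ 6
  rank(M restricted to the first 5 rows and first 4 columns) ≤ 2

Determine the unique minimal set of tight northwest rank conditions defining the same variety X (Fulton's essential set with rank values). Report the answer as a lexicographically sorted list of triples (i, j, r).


The tightest implied rank at each (i,j), from the 8 conditions:

  row 1: 0 0 0 0 1 1 1 1 1
  row 2: 0 0 0 0 1 2 2 2 2
  row 3: 0 1 1 1 2 3 3 3 3
  row 4: 0 1 2 2 3 4 4 4 4
  row 5: 0 1 2 2 3 4 4 5 5
  row 6: 0 1 2 3 4 5 5 6 6
  row 7: 1 2 3 4 5 6 6 7 7
  row 8: 1 2 3 4 5 6 7 8 8
  row 9: 1 2 3 4 5 6 7 8 9

so w = (5, 6, 2, 3, 8, 4, 1, 7, 9).

4 SE-corners of the 14-cell Rothe diagram give Ess(w):

[(2, 4, 0), (5, 4, 2), (5, 7, 4), (6, 1, 0)]


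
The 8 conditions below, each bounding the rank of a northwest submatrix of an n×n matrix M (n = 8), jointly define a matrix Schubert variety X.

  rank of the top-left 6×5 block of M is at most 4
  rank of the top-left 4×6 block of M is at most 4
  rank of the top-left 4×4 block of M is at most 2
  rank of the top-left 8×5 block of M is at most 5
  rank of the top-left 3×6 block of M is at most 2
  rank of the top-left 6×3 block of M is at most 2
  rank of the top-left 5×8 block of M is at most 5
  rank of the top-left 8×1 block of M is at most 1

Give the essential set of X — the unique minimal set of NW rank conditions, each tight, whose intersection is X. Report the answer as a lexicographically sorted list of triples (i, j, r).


Recovering R(i,j) via the rank-extension bound from the 8 conditions:

  R[1]: 1  1  1  1  1  1  1  1
  R[2]: 1  2  2  2  2  2  2  2
  R[3]: 1  2  2  2  2  2  3  3
  R[4]: 1  2  2  2  3  3  4  4
  R[5]: 1  2  2  3  4  4  5  5
  R[6]: 1  2  2  3  4  5  6  6
  R[7]: 1  2  3  4  5  6  7  7
  R[8]: 1  2  3  4  5  6  7  8

so w = (1, 2, 7, 5, 4, 6, 3, 8).

3 SE-corners of the 8-cell Rothe diagram give Ess(w):

[(3, 6, 2), (4, 4, 2), (6, 3, 2)]


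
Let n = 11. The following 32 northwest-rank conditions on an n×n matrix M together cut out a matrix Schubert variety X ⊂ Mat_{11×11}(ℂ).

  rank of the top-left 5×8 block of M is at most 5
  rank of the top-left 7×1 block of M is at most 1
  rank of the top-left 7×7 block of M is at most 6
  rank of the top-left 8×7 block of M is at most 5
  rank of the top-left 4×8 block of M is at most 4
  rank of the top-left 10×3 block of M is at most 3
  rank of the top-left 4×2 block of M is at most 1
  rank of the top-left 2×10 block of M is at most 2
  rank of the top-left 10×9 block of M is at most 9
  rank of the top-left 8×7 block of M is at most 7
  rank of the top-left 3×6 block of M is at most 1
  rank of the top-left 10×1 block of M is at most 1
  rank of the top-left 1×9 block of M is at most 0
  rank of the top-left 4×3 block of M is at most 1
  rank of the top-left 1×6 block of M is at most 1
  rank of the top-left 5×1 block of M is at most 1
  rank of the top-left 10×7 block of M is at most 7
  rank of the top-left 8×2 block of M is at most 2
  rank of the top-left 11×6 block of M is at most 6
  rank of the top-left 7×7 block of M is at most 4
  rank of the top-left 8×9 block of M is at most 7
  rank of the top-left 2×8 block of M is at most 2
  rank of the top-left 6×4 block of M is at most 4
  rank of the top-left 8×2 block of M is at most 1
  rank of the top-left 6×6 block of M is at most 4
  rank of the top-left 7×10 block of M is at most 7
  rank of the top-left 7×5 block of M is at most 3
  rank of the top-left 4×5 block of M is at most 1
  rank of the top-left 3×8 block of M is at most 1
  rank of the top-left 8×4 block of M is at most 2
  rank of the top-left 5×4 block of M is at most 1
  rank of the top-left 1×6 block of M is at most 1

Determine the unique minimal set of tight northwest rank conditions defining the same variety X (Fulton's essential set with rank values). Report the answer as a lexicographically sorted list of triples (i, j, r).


The tightest implied rank at each (i,j), from the 32 conditions:

  i=1: 0 0 0 0 0 0 0 0 0 1 1
  i=2: 1 1 1 1 1 1 1 1 1 2 2
  i=3: 1 1 1 1 1 1 1 1 2 3 3
  i=4: 1 1 1 1 1 2 2 2 3 4 4
  i=5: 1 1 1 1 2 3 3 3 4 5 5
  i=6: 1 1 2 2 3 4 4 4 5 6 6
  i=7: 1 1 2 2 3 4 4 5 6 7 7
  i=8: 1 1 2 2 3 4 5 6 7 8 8
  i=9: 1 2 3 3 4 5 6 7 8 9 9
  i=10: 1 2 3 4 5 6 7 8 9 10 10
  i=11: 1 2 3 4 5 6 7 8 9 10 11

reading off 1-entries of Δ²R: w = (10, 1, 9, 6, 5, 3, 8, 7, 2, 4, 11).

D(w) has 29 cells with 7 SE-corners; essential set:

[(1, 9, 0), (3, 8, 1), (4, 5, 1), (5, 4, 1), (7, 7, 4), (8, 2, 1), (8, 4, 2)]


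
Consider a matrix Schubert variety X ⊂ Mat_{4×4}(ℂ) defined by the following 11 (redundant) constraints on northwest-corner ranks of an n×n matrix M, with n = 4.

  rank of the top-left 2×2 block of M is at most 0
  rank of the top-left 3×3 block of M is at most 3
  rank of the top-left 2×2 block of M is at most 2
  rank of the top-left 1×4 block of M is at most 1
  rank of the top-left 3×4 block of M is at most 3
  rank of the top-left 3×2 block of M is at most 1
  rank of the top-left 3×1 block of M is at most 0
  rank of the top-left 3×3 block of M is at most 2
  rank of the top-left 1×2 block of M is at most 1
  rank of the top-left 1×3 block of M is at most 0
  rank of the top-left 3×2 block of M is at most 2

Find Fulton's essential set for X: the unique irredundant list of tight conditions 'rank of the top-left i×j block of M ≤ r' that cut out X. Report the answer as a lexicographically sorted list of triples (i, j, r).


Rank table r_w(4×4) implied by the 11 constraints:

  i=1: 0  0  0  1
  i=2: 0  0  1  2
  i=3: 0  1  2  3
  i=4: 1  2  3  4

second differences of R give the permutation w = (4, 3, 2, 1).

Fulton essential set (3 of the 6 Rothe cells):

[(1, 3, 0), (2, 2, 0), (3, 1, 0)]


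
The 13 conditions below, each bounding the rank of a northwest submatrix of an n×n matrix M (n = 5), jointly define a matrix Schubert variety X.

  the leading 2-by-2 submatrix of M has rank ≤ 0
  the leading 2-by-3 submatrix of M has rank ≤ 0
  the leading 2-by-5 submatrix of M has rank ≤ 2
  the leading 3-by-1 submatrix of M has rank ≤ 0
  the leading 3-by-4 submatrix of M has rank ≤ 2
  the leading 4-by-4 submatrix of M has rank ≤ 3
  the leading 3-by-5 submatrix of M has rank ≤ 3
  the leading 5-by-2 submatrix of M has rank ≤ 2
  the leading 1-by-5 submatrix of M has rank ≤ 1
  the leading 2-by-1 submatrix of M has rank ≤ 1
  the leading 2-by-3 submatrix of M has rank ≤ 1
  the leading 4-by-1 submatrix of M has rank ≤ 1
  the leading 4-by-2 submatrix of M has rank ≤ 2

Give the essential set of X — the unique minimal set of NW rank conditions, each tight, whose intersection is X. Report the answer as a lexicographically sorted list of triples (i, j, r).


Rank table r_w(5×5) implied by the 13 constraints:

  0, 0, 0, 1, 1
  0, 0, 0, 1, 2
  0, 1, 1, 2, 3
  1, 2, 2, 3, 4
  1, 2, 3, 4, 5

reading off 1-entries of Δ²R: w = (4, 5, 2, 1, 3).

Fulton essential set (2 of the 7 Rothe cells):

[(2, 3, 0), (3, 1, 0)]


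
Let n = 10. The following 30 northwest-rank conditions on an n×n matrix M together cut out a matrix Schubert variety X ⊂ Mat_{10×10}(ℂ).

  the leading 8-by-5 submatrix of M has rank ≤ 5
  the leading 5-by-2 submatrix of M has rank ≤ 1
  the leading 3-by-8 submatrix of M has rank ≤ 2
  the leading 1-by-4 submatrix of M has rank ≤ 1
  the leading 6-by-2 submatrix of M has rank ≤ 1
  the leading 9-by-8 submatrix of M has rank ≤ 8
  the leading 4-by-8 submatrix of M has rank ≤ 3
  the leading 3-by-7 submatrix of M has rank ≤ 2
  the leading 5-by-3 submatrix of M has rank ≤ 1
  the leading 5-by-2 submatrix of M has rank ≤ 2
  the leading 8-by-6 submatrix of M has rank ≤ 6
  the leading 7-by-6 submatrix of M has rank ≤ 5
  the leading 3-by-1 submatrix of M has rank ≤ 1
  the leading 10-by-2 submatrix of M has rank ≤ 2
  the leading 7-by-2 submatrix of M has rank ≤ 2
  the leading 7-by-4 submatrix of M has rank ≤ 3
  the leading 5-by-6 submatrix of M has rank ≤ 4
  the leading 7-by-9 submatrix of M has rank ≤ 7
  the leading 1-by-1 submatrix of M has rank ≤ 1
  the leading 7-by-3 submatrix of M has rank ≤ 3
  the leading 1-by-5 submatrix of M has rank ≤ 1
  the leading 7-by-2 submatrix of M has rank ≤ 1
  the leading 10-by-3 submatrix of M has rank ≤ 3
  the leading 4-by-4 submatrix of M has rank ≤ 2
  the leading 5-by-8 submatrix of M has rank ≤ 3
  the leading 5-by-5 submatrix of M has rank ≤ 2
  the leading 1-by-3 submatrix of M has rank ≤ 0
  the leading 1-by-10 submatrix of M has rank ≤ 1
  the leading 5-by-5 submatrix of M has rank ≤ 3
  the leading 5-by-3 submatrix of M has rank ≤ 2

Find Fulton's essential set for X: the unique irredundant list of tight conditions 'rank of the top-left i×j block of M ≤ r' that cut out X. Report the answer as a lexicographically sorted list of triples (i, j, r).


Rank table r_w(10×10) implied by the 30 constraints:

  i=1: 0, 0, 0, 1, 1, 1, 1, 1, 1, 1
  i=2: 1, 1, 1, 2, 2, 2, 2, 2, 2, 2
  i=3: 1, 1, 1, 2, 2, 2, 2, 2, 3, 3
  i=4: 1, 1, 1, 2, 2, 3, 3, 3, 4, 4
  i=5: 1, 1, 1, 2, 2, 3, 3, 3, 4, 5
  i=6: 1, 1, 2, 3, 3, 4, 4, 4, 5, 6
  i=7: 1, 1, 2, 3, 4, 5, 5, 5, 6, 7
  i=8: 1, 2, 3, 4, 5, 6, 6, 6, 7, 8
  i=9: 1, 2, 3, 4, 5, 6, 7, 7, 8, 9
  i=10: 1, 2, 3, 4, 5, 6, 7, 8, 9, 10

hence w(1..10) = (4, 1, 9, 6, 10, 3, 5, 2, 7, 8).

D(w) has 19 cells with 6 SE-corners; essential set:

[(1, 3, 0), (3, 8, 2), (5, 3, 1), (5, 5, 2), (5, 8, 3), (7, 2, 1)]


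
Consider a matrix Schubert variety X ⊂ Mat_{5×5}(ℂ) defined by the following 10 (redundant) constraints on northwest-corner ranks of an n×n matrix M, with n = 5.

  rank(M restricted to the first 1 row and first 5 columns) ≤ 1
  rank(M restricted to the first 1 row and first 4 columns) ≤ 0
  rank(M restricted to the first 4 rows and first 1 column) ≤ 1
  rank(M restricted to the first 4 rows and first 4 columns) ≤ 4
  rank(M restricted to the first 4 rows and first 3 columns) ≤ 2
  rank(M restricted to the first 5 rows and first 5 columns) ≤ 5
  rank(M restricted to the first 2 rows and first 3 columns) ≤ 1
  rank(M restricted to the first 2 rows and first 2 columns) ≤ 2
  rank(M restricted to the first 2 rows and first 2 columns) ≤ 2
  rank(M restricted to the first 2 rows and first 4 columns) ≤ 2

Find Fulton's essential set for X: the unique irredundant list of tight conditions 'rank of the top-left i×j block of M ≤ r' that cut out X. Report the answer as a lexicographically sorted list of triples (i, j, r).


Propagating the 10 rank bounds to every northwest block:

  0 | 0 | 0 | 0 | 1
  1 | 1 | 1 | 1 | 2
  1 | 2 | 2 | 2 | 3
  1 | 2 | 2 | 3 | 4
  1 | 2 | 3 | 4 | 5

second differences of R give the permutation w = (5, 1, 2, 4, 3).

|D(w)|=5, |Ess(w)|=2:

[(1, 4, 0), (4, 3, 2)]


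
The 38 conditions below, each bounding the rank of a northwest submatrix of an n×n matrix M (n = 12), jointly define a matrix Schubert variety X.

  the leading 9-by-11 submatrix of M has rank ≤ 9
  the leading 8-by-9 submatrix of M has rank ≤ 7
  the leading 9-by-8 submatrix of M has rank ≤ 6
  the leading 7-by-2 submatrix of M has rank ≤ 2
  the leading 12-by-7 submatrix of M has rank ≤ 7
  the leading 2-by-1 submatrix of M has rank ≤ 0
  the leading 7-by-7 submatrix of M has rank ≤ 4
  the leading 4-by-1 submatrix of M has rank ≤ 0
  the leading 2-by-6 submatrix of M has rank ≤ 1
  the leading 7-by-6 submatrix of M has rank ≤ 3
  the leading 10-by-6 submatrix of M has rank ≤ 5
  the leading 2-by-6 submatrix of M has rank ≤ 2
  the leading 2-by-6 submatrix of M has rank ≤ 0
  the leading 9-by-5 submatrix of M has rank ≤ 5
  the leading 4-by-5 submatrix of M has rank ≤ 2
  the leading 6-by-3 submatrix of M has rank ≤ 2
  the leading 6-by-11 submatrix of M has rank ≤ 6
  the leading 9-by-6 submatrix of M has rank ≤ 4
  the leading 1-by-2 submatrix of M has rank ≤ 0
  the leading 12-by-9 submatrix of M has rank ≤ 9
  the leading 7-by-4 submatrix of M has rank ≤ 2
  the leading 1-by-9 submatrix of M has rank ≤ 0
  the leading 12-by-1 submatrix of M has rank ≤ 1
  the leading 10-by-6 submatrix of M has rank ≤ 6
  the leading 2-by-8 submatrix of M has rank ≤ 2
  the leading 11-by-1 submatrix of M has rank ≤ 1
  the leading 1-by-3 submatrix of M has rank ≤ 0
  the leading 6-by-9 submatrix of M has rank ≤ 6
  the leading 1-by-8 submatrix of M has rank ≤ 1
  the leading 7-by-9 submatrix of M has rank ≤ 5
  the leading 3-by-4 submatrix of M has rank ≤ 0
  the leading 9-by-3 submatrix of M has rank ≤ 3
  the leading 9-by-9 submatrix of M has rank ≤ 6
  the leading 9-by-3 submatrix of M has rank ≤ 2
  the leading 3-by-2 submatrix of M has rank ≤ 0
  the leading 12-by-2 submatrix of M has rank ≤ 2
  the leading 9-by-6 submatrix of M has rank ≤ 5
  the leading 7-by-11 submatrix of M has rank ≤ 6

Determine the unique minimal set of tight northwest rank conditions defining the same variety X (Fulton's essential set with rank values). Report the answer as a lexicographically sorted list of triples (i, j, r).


Propagating the 38 rank bounds to every northwest block:

  i=1: 0 0 0 0 0 0 0 0 0 1 1 1
  i=2: 0 0 0 0 0 0 1 1 1 2 2 2
  i=3: 0 0 0 0 1 1 2 2 2 3 3 3
  i=4: 0 1 1 1 2 2 3 3 3 4 4 4
  i=5: 1 2 2 2 3 3 4 4 4 5 5 5
  i=6: 1 2 2 2 3 3 4 5 5 6 6 6
  i=7: 1 2 2 2 3 3 4 5 5 6 6 7
  i=8: 1 2 2 3 4 4 5 6 6 7 7 8
  i=9: 1 2 2 3 4 4 5 6 6 7 8 9
  i=10: 1 2 3 4 5 5 6 7 7 8 9 10
  i=11: 1 2 3 4 5 6 7 8 8 9 10 11
  i=12: 1 2 3 4 5 6 7 8 9 10 11 12

hence w(1..12) = (10, 7, 5, 2, 1, 8, 12, 4, 11, 3, 6, 9).

ℓ(w)=32; the 11 essential cells (i,j,r):

[(1, 9, 0), (2, 6, 0), (3, 4, 0), (4, 1, 0), (7, 4, 2), (7, 6, 3), (7, 9, 5), (7, 11, 6), (9, 3, 2), (9, 6, 4), (9, 9, 6)]


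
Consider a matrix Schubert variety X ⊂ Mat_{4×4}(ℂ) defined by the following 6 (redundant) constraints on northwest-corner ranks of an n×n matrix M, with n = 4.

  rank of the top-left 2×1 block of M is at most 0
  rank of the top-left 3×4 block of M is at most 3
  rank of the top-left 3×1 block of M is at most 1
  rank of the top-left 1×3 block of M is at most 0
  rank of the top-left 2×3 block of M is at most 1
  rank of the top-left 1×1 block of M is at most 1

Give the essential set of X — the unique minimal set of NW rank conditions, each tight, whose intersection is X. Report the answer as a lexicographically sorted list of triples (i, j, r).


The tightest implied rank at each (i,j), from the 6 conditions:

  0 0 0 1
  0 1 1 2
  1 2 2 3
  1 2 3 4

hence w(1..4) = (4, 2, 1, 3).

|D(w)|=4, |Ess(w)|=2:

[(1, 3, 0), (2, 1, 0)]


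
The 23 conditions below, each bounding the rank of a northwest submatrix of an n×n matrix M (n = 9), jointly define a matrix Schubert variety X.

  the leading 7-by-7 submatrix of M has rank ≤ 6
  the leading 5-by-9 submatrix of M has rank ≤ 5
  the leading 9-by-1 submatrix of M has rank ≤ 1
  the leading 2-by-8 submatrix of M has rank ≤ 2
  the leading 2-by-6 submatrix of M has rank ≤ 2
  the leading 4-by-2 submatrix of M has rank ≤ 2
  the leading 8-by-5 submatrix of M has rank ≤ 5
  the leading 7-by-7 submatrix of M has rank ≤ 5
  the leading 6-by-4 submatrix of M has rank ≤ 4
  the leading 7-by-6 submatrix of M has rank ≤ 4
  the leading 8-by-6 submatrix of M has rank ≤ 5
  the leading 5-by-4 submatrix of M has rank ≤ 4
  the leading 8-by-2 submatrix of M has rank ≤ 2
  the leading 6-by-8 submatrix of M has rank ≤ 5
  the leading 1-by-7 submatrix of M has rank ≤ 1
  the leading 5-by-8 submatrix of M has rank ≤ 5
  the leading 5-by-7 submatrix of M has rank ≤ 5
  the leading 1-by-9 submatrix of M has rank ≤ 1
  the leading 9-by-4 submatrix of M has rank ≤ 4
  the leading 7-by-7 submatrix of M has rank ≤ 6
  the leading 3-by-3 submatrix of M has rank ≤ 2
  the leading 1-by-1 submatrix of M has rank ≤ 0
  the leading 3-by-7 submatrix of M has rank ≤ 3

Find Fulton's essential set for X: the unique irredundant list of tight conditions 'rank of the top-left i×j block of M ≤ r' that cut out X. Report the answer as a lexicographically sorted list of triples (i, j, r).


Computing R[i][j] = min implied NW-rank bound (n=9, 23 conditions):

  R[1]: 0 | 1 | 1 | 1 | 1 | 1 | 1 | 1 | 1
  R[2]: 1 | 2 | 2 | 2 | 2 | 2 | 2 | 2 | 2
  R[3]: 1 | 2 | 2 | 3 | 3 | 3 | 3 | 3 | 3
  R[4]: 1 | 2 | 3 | 4 | 4 | 4 | 4 | 4 | 4
  R[5]: 1 | 2 | 3 | 4 | 4 | 4 | 5 | 5 | 5
  R[6]: 1 | 2 | 3 | 4 | 4 | 4 | 5 | 5 | 6
  R[7]: 1 | 2 | 3 | 4 | 4 | 4 | 5 | 6 | 7
  R[8]: 1 | 2 | 3 | 4 | 5 | 5 | 6 | 7 | 8
  R[9]: 1 | 2 | 3 | 4 | 5 | 6 | 7 | 8 | 9

so w = (2, 1, 4, 3, 7, 9, 8, 5, 6).

|D(w)|=9, |Ess(w)|=4:

[(1, 1, 0), (3, 3, 2), (6, 8, 5), (7, 6, 4)]


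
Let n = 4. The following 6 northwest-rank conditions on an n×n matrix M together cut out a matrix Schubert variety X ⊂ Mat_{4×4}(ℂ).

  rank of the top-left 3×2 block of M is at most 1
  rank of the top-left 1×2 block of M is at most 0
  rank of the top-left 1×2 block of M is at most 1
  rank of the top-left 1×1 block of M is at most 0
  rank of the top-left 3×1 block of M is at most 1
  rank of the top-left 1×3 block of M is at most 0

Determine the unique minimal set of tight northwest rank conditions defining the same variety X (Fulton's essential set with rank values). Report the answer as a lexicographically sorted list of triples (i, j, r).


Reconstructing r_w from the 6 given conditions:

  row 1: 0 | 0 | 0 | 1
  row 2: 1 | 1 | 1 | 2
  row 3: 1 | 1 | 2 | 3
  row 4: 1 | 2 | 3 | 4

second differences of R give the permutation w = (4, 1, 3, 2).

2 SE-corners of the 4-cell Rothe diagram give Ess(w):

[(1, 3, 0), (3, 2, 1)]
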